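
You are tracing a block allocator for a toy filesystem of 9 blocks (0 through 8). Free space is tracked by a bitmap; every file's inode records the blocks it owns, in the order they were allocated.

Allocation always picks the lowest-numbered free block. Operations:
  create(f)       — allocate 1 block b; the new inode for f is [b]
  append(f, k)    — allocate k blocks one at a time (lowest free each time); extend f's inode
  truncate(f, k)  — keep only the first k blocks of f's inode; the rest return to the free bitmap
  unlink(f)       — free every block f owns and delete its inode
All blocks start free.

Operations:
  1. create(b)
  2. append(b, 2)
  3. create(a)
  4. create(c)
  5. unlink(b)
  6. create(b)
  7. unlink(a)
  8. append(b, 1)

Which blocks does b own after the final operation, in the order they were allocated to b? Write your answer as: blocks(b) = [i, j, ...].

create(b): bitmap=F........ | b=[0]
append(b, 2): bitmap=FFF...... | b=[0, 1, 2]
create(a): bitmap=FFFF..... | a=[3] b=[0, 1, 2]
create(c): bitmap=FFFFF.... | a=[3] b=[0, 1, 2] c=[4]
unlink(b): bitmap=...FF.... | a=[3] c=[4]
create(b): bitmap=F..FF.... | a=[3] b=[0] c=[4]
unlink(a): bitmap=F...F.... | b=[0] c=[4]
append(b, 1): bitmap=FF..F.... | b=[0, 1] c=[4]

blocks(b) = [0, 1]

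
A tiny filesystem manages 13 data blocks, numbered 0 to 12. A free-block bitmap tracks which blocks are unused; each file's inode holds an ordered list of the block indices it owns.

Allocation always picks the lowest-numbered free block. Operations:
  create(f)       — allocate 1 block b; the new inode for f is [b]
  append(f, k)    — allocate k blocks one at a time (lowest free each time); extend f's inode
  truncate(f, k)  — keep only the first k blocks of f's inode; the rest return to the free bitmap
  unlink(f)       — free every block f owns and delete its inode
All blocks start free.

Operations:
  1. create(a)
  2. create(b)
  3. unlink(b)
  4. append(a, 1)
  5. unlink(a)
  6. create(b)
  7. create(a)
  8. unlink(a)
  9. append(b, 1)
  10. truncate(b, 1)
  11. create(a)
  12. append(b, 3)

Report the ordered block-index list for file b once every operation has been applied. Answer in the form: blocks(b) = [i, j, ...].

blocks(b) = [0, 2, 3, 4]

after create(a) → a:[0]  free=[F............]
after create(b) → a:[0], b:[1]  free=[FF...........]
after unlink(b) → a:[0]  free=[F............]
after append(a, 1) → a:[0, 1]  free=[FF...........]
after unlink(a) →   free=[.............]
after create(b) → b:[0]  free=[F............]
after create(a) → a:[1], b:[0]  free=[FF...........]
after unlink(a) → b:[0]  free=[F............]
after append(b, 1) → b:[0, 1]  free=[FF...........]
after truncate(b, 1) → b:[0]  free=[F............]
after create(a) → a:[1], b:[0]  free=[FF...........]
after append(b, 3) → a:[1], b:[0, 2, 3, 4]  free=[FFFFF........]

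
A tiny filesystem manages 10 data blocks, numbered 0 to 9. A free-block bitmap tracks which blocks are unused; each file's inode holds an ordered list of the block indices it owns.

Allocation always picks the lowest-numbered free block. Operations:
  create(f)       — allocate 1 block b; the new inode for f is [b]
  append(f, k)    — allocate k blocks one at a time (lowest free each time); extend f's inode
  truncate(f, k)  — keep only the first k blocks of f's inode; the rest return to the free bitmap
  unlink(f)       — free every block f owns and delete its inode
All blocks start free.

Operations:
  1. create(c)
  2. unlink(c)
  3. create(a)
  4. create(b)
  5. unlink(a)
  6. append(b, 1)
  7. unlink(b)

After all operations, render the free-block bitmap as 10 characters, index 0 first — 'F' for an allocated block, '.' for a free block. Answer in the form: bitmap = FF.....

bitmap = ..........

create(c): bitmap=F......... | c=[0]
unlink(c): bitmap=.......... | 
create(a): bitmap=F......... | a=[0]
create(b): bitmap=FF........ | a=[0] b=[1]
unlink(a): bitmap=.F........ | b=[1]
append(b, 1): bitmap=FF........ | b=[1, 0]
unlink(b): bitmap=.......... | 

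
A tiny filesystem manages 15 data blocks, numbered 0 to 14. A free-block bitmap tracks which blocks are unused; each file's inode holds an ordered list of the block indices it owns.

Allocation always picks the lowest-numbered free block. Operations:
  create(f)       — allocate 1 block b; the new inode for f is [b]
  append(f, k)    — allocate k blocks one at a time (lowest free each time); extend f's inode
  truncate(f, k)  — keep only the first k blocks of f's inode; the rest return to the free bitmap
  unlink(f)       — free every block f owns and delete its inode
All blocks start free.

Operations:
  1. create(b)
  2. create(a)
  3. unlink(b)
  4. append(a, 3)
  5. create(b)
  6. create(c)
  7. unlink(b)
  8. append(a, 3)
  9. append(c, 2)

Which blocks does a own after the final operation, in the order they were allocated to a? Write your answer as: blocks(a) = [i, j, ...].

[1] create(b) — b=0 (map F..............)
[2] create(a) — a=1 b=0 (map FF.............)
[3] unlink(b) — a=1 (map .F.............)
[4] append(a, 3) — a=1,0,2,3 (map FFFF...........)
[5] create(b) — a=1,0,2,3 b=4 (map FFFFF..........)
[6] create(c) — a=1,0,2,3 b=4 c=5 (map FFFFFF.........)
[7] unlink(b) — a=1,0,2,3 c=5 (map FFFF.F.........)
[8] append(a, 3) — a=1,0,2,3,4,6,7 c=5 (map FFFFFFFF.......)
[9] append(c, 2) — a=1,0,2,3,4,6,7 c=5,8,9 (map FFFFFFFFFF.....)

blocks(a) = [1, 0, 2, 3, 4, 6, 7]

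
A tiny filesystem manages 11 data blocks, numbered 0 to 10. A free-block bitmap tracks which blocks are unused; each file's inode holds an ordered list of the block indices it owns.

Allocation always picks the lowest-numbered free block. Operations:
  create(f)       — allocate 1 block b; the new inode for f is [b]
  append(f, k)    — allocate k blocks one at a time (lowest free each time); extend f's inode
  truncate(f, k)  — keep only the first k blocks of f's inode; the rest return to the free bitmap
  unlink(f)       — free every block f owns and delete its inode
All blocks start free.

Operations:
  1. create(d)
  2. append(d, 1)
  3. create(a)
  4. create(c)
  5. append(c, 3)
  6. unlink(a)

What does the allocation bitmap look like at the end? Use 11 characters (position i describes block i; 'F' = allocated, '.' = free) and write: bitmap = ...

bitmap = FF.FFFF....

create(d): bitmap=F.......... | d=[0]
append(d, 1): bitmap=FF......... | d=[0, 1]
create(a): bitmap=FFF........ | a=[2] d=[0, 1]
create(c): bitmap=FFFF....... | a=[2] c=[3] d=[0, 1]
append(c, 3): bitmap=FFFFFFF.... | a=[2] c=[3, 4, 5, 6] d=[0, 1]
unlink(a): bitmap=FF.FFFF.... | c=[3, 4, 5, 6] d=[0, 1]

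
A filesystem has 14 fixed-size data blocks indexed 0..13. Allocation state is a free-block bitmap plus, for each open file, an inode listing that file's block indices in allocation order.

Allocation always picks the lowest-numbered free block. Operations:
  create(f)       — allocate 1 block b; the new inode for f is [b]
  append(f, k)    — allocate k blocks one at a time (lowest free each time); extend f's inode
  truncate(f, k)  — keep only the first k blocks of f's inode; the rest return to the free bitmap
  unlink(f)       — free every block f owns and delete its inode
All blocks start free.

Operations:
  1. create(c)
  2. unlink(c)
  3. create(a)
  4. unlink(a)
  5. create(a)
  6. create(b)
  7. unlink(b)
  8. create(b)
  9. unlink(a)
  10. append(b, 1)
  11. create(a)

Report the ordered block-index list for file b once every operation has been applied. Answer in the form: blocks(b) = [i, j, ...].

blocks(b) = [1, 0]

[1] create(c) — c=0 (map F.............)
[2] unlink(c) —  (map ..............)
[3] create(a) — a=0 (map F.............)
[4] unlink(a) —  (map ..............)
[5] create(a) — a=0 (map F.............)
[6] create(b) — a=0 b=1 (map FF............)
[7] unlink(b) — a=0 (map F.............)
[8] create(b) — a=0 b=1 (map FF............)
[9] unlink(a) — b=1 (map .F............)
[10] append(b, 1) — b=1,0 (map FF............)
[11] create(a) — a=2 b=1,0 (map FFF...........)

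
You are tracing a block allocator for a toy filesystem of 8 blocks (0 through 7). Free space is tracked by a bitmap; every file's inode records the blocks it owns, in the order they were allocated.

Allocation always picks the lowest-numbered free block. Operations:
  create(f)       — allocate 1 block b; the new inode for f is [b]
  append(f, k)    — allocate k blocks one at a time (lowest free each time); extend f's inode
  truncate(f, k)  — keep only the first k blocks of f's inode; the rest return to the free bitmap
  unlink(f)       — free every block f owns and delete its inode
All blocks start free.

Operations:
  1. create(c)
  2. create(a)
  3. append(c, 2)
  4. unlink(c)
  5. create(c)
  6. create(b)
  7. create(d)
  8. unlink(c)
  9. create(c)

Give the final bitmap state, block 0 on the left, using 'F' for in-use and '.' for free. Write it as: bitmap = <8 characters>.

bitmap = FFFF....

[1] create(c) — c=0 (map F.......)
[2] create(a) — a=1 c=0 (map FF......)
[3] append(c, 2) — a=1 c=0,2,3 (map FFFF....)
[4] unlink(c) — a=1 (map .F......)
[5] create(c) — a=1 c=0 (map FF......)
[6] create(b) — a=1 b=2 c=0 (map FFF.....)
[7] create(d) — a=1 b=2 c=0 d=3 (map FFFF....)
[8] unlink(c) — a=1 b=2 d=3 (map .FFF....)
[9] create(c) — a=1 b=2 c=0 d=3 (map FFFF....)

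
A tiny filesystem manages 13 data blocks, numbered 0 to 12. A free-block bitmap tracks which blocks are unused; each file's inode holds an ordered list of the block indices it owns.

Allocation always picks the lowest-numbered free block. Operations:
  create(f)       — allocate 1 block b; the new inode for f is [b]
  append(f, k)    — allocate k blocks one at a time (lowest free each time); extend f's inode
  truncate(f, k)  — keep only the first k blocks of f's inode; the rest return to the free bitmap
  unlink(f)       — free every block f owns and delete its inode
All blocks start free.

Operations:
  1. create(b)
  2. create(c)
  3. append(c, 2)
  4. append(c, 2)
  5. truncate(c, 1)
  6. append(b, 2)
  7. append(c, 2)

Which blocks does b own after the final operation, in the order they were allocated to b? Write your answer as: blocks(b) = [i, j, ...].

blocks(b) = [0, 2, 3]

after create(b) → b:[0]  free=[F............]
after create(c) → b:[0], c:[1]  free=[FF...........]
after append(c, 2) → b:[0], c:[1, 2, 3]  free=[FFFF.........]
after append(c, 2) → b:[0], c:[1, 2, 3, 4, 5]  free=[FFFFFF.......]
after truncate(c, 1) → b:[0], c:[1]  free=[FF...........]
after append(b, 2) → b:[0, 2, 3], c:[1]  free=[FFFF.........]
after append(c, 2) → b:[0, 2, 3], c:[1, 4, 5]  free=[FFFFFF.......]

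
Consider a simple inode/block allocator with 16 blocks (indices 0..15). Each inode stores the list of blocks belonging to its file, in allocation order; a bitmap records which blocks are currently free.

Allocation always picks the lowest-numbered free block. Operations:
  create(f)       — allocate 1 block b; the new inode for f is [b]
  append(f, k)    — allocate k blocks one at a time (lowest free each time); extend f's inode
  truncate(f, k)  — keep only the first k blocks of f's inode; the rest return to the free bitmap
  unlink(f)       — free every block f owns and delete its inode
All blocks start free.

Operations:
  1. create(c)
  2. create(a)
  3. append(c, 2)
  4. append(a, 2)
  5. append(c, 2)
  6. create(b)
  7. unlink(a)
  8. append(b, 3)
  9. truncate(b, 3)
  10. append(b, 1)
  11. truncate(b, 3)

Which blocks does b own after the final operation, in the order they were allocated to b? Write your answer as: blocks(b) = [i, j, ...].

after create(c) → c:[0]  free=[F...............]
after create(a) → a:[1], c:[0]  free=[FF..............]
after append(c, 2) → a:[1], c:[0, 2, 3]  free=[FFFF............]
after append(a, 2) → a:[1, 4, 5], c:[0, 2, 3]  free=[FFFFFF..........]
after append(c, 2) → a:[1, 4, 5], c:[0, 2, 3, 6, 7]  free=[FFFFFFFF........]
after create(b) → a:[1, 4, 5], b:[8], c:[0, 2, 3, 6, 7]  free=[FFFFFFFFF.......]
after unlink(a) → b:[8], c:[0, 2, 3, 6, 7]  free=[F.FF..FFF.......]
after append(b, 3) → b:[8, 1, 4, 5], c:[0, 2, 3, 6, 7]  free=[FFFFFFFFF.......]
after truncate(b, 3) → b:[8, 1, 4], c:[0, 2, 3, 6, 7]  free=[FFFFF.FFF.......]
after append(b, 1) → b:[8, 1, 4, 5], c:[0, 2, 3, 6, 7]  free=[FFFFFFFFF.......]
after truncate(b, 3) → b:[8, 1, 4], c:[0, 2, 3, 6, 7]  free=[FFFFF.FFF.......]

blocks(b) = [8, 1, 4]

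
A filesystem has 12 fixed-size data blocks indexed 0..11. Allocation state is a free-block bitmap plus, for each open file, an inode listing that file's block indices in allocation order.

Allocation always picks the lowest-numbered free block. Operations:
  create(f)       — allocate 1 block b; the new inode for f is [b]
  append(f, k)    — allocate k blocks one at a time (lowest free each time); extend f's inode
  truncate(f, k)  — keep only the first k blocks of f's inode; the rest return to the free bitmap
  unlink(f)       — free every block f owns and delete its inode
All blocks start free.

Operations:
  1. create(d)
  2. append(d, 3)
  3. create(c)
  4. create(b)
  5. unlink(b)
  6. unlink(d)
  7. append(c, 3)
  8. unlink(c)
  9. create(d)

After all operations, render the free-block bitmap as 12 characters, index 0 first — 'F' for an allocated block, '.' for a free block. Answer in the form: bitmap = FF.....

  1. create(d)  ⇒  F...........  {d→[0]}
  2. append(d, 3)  ⇒  FFFF........  {d→[0, 1, 2, 3]}
  3. create(c)  ⇒  FFFFF.......  {c→[4]; d→[0, 1, 2, 3]}
  4. create(b)  ⇒  FFFFFF......  {b→[5]; c→[4]; d→[0, 1, 2, 3]}
  5. unlink(b)  ⇒  FFFFF.......  {c→[4]; d→[0, 1, 2, 3]}
  6. unlink(d)  ⇒  ....F.......  {c→[4]}
  7. append(c, 3)  ⇒  FFF.F.......  {c→[4, 0, 1, 2]}
  8. unlink(c)  ⇒  ............  {}
  9. create(d)  ⇒  F...........  {d→[0]}

bitmap = F...........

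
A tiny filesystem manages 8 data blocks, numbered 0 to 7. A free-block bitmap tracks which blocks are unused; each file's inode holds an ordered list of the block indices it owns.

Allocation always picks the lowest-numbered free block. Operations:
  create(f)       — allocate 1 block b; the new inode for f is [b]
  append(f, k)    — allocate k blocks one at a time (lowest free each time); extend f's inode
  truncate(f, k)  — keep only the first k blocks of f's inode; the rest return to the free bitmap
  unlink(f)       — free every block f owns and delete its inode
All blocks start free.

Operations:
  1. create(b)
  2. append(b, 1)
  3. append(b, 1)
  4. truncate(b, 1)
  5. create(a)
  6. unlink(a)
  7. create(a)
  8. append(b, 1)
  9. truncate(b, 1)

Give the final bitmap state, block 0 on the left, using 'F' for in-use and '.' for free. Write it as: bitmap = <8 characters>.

[1] create(b) — b=0 (map F.......)
[2] append(b, 1) — b=0,1 (map FF......)
[3] append(b, 1) — b=0,1,2 (map FFF.....)
[4] truncate(b, 1) — b=0 (map F.......)
[5] create(a) — a=1 b=0 (map FF......)
[6] unlink(a) — b=0 (map F.......)
[7] create(a) — a=1 b=0 (map FF......)
[8] append(b, 1) — a=1 b=0,2 (map FFF.....)
[9] truncate(b, 1) — a=1 b=0 (map FF......)

bitmap = FF......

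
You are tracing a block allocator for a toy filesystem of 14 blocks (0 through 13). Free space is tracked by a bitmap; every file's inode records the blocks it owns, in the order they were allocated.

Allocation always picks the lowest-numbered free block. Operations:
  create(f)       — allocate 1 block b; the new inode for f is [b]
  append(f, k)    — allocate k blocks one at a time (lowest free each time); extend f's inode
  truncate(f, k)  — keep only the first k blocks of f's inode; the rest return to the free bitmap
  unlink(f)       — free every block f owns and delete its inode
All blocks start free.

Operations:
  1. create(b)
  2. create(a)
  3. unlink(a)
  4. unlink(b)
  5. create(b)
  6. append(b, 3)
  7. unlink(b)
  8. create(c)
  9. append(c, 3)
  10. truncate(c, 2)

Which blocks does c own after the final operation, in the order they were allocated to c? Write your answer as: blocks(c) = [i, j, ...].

[1] create(b) — b=0 (map F.............)
[2] create(a) — a=1 b=0 (map FF............)
[3] unlink(a) — b=0 (map F.............)
[4] unlink(b) —  (map ..............)
[5] create(b) — b=0 (map F.............)
[6] append(b, 3) — b=0,1,2,3 (map FFFF..........)
[7] unlink(b) —  (map ..............)
[8] create(c) — c=0 (map F.............)
[9] append(c, 3) — c=0,1,2,3 (map FFFF..........)
[10] truncate(c, 2) — c=0,1 (map FF............)

blocks(c) = [0, 1]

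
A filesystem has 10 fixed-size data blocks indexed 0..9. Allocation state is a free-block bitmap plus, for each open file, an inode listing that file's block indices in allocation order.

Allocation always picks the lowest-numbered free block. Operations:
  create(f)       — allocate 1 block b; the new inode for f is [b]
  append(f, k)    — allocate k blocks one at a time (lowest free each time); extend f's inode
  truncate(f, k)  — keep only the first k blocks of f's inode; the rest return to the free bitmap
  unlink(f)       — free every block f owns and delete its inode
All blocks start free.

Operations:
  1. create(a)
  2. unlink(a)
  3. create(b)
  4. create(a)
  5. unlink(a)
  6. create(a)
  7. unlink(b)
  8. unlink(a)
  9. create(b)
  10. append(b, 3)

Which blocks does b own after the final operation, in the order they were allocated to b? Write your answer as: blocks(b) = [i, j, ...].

blocks(b) = [0, 1, 2, 3]

after create(a) → a:[0]  free=[F.........]
after unlink(a) →   free=[..........]
after create(b) → b:[0]  free=[F.........]
after create(a) → a:[1], b:[0]  free=[FF........]
after unlink(a) → b:[0]  free=[F.........]
after create(a) → a:[1], b:[0]  free=[FF........]
after unlink(b) → a:[1]  free=[.F........]
after unlink(a) →   free=[..........]
after create(b) → b:[0]  free=[F.........]
after append(b, 3) → b:[0, 1, 2, 3]  free=[FFFF......]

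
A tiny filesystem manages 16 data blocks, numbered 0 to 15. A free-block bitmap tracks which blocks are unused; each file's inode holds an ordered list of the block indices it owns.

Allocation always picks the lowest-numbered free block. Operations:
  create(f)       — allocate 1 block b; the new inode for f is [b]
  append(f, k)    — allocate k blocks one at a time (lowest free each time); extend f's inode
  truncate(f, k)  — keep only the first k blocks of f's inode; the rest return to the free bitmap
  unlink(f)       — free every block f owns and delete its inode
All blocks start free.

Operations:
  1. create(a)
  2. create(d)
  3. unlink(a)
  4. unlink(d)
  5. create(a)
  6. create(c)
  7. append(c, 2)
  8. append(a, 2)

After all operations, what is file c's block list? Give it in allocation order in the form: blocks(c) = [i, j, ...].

[1] create(a) — a=0 (map F...............)
[2] create(d) — a=0 d=1 (map FF..............)
[3] unlink(a) — d=1 (map .F..............)
[4] unlink(d) —  (map ................)
[5] create(a) — a=0 (map F...............)
[6] create(c) — a=0 c=1 (map FF..............)
[7] append(c, 2) — a=0 c=1,2,3 (map FFFF............)
[8] append(a, 2) — a=0,4,5 c=1,2,3 (map FFFFFF..........)

blocks(c) = [1, 2, 3]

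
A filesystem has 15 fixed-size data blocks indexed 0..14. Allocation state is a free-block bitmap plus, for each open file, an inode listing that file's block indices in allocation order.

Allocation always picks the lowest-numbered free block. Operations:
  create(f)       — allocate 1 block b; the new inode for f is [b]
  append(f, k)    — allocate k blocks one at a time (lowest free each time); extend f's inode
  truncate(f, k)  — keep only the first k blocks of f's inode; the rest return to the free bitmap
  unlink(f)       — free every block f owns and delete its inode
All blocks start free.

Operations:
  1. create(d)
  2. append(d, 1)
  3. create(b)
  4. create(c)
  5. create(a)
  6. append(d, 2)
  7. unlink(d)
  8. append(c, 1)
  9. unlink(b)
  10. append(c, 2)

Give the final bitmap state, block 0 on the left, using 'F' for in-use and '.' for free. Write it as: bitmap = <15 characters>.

[1] create(d) — d=0 (map F..............)
[2] append(d, 1) — d=0,1 (map FF.............)
[3] create(b) — b=2 d=0,1 (map FFF............)
[4] create(c) — b=2 c=3 d=0,1 (map FFFF...........)
[5] create(a) — a=4 b=2 c=3 d=0,1 (map FFFFF..........)
[6] append(d, 2) — a=4 b=2 c=3 d=0,1,5,6 (map FFFFFFF........)
[7] unlink(d) — a=4 b=2 c=3 (map ..FFF..........)
[8] append(c, 1) — a=4 b=2 c=3,0 (map F.FFF..........)
[9] unlink(b) — a=4 c=3,0 (map F..FF..........)
[10] append(c, 2) — a=4 c=3,0,1,2 (map FFFFF..........)

bitmap = FFFFF..........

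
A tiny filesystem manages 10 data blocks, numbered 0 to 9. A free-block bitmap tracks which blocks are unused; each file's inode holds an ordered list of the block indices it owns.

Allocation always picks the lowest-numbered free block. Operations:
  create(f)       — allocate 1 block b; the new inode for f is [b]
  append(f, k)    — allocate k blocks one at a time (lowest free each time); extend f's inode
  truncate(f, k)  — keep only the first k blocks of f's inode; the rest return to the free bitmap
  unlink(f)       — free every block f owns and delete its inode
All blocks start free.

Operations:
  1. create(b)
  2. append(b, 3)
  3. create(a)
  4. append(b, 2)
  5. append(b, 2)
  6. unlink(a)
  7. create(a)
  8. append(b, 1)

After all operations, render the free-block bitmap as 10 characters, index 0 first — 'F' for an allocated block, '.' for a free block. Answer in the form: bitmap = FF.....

  1. create(b)  ⇒  F.........  {b→[0]}
  2. append(b, 3)  ⇒  FFFF......  {b→[0, 1, 2, 3]}
  3. create(a)  ⇒  FFFFF.....  {a→[4]; b→[0, 1, 2, 3]}
  4. append(b, 2)  ⇒  FFFFFFF...  {a→[4]; b→[0, 1, 2, 3, 5, 6]}
  5. append(b, 2)  ⇒  FFFFFFFFF.  {a→[4]; b→[0, 1, 2, 3, 5, 6, 7, 8]}
  6. unlink(a)  ⇒  FFFF.FFFF.  {b→[0, 1, 2, 3, 5, 6, 7, 8]}
  7. create(a)  ⇒  FFFFFFFFF.  {a→[4]; b→[0, 1, 2, 3, 5, 6, 7, 8]}
  8. append(b, 1)  ⇒  FFFFFFFFFF  {a→[4]; b→[0, 1, 2, 3, 5, 6, 7, 8, 9]}

bitmap = FFFFFFFFFF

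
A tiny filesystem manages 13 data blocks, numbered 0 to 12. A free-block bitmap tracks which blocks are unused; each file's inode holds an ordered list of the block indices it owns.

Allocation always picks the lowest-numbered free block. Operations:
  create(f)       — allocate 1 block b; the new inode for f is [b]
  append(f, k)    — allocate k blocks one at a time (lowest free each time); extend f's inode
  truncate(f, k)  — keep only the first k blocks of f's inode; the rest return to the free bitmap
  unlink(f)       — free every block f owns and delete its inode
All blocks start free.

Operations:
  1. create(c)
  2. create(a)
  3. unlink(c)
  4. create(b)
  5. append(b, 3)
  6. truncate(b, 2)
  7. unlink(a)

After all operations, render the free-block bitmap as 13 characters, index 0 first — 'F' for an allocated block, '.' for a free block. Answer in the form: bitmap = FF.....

bitmap = F.F..........

create(c): bitmap=F............ | c=[0]
create(a): bitmap=FF........... | a=[1] c=[0]
unlink(c): bitmap=.F........... | a=[1]
create(b): bitmap=FF........... | a=[1] b=[0]
append(b, 3): bitmap=FFFFF........ | a=[1] b=[0, 2, 3, 4]
truncate(b, 2): bitmap=FFF.......... | a=[1] b=[0, 2]
unlink(a): bitmap=F.F.......... | b=[0, 2]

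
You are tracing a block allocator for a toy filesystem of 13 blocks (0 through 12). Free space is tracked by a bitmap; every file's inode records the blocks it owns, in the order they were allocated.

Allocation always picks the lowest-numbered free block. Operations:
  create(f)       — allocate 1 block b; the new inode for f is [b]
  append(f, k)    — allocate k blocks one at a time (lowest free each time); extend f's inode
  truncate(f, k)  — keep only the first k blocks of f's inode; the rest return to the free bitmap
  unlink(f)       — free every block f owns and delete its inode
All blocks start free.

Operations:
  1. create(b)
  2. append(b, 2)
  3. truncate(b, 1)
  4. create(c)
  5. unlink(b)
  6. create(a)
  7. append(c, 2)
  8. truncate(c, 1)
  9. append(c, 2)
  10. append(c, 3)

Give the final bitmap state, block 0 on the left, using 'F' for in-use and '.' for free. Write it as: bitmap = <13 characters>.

bitmap = FFFFFFF......

create(b): bitmap=F............ | b=[0]
append(b, 2): bitmap=FFF.......... | b=[0, 1, 2]
truncate(b, 1): bitmap=F............ | b=[0]
create(c): bitmap=FF........... | b=[0] c=[1]
unlink(b): bitmap=.F........... | c=[1]
create(a): bitmap=FF........... | a=[0] c=[1]
append(c, 2): bitmap=FFFF......... | a=[0] c=[1, 2, 3]
truncate(c, 1): bitmap=FF........... | a=[0] c=[1]
append(c, 2): bitmap=FFFF......... | a=[0] c=[1, 2, 3]
append(c, 3): bitmap=FFFFFFF...... | a=[0] c=[1, 2, 3, 4, 5, 6]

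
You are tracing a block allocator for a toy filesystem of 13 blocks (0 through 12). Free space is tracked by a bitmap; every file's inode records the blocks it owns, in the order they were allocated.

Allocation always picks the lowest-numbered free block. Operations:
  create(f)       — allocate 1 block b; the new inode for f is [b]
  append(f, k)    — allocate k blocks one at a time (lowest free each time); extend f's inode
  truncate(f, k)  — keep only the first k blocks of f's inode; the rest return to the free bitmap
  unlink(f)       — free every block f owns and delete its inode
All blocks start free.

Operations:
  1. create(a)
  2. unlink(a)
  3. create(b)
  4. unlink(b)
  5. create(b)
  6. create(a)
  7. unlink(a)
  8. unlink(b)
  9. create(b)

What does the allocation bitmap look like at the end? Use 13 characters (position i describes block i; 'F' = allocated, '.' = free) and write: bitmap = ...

bitmap = F............

after create(a) → a:[0]  free=[F............]
after unlink(a) →   free=[.............]
after create(b) → b:[0]  free=[F............]
after unlink(b) →   free=[.............]
after create(b) → b:[0]  free=[F............]
after create(a) → a:[1], b:[0]  free=[FF...........]
after unlink(a) → b:[0]  free=[F............]
after unlink(b) →   free=[.............]
after create(b) → b:[0]  free=[F............]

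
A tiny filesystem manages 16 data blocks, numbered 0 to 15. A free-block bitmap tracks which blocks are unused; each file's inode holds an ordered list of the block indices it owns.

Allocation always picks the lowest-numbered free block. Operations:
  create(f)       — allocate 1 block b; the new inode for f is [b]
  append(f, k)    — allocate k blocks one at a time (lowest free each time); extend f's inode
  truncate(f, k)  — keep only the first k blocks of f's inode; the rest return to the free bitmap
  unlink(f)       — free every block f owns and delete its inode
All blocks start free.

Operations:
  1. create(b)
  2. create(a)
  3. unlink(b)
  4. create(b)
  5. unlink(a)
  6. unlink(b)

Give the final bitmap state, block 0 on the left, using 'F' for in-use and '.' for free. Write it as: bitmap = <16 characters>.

bitmap = ................

[1] create(b) — b=0 (map F...............)
[2] create(a) — a=1 b=0 (map FF..............)
[3] unlink(b) — a=1 (map .F..............)
[4] create(b) — a=1 b=0 (map FF..............)
[5] unlink(a) — b=0 (map F...............)
[6] unlink(b) —  (map ................)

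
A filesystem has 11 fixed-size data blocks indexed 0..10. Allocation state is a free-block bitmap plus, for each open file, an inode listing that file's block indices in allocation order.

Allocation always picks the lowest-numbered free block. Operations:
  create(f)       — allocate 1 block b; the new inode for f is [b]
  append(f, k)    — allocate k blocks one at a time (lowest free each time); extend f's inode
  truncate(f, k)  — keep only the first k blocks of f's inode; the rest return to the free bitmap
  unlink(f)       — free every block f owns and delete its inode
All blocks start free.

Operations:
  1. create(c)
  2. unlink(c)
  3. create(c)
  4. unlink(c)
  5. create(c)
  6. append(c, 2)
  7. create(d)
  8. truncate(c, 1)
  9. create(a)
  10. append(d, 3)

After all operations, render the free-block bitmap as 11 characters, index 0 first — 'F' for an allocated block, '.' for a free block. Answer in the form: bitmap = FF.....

bitmap = FFFFFF.....

[1] create(c) — c=0 (map F..........)
[2] unlink(c) —  (map ...........)
[3] create(c) — c=0 (map F..........)
[4] unlink(c) —  (map ...........)
[5] create(c) — c=0 (map F..........)
[6] append(c, 2) — c=0,1,2 (map FFF........)
[7] create(d) — c=0,1,2 d=3 (map FFFF.......)
[8] truncate(c, 1) — c=0 d=3 (map F..F.......)
[9] create(a) — a=1 c=0 d=3 (map FF.F.......)
[10] append(d, 3) — a=1 c=0 d=3,2,4,5 (map FFFFFF.....)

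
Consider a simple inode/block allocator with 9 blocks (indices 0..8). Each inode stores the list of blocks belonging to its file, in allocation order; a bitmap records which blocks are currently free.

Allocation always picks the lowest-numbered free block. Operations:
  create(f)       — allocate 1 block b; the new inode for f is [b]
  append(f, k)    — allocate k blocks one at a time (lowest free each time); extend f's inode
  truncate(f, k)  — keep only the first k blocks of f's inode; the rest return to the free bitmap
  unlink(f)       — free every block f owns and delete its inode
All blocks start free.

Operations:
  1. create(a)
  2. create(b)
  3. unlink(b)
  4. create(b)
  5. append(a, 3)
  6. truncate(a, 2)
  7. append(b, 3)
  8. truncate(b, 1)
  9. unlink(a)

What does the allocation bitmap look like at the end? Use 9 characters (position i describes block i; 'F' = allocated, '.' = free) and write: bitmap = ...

bitmap = .F.......

after create(a) → a:[0]  free=[F........]
after create(b) → a:[0], b:[1]  free=[FF.......]
after unlink(b) → a:[0]  free=[F........]
after create(b) → a:[0], b:[1]  free=[FF.......]
after append(a, 3) → a:[0, 2, 3, 4], b:[1]  free=[FFFFF....]
after truncate(a, 2) → a:[0, 2], b:[1]  free=[FFF......]
after append(b, 3) → a:[0, 2], b:[1, 3, 4, 5]  free=[FFFFFF...]
after truncate(b, 1) → a:[0, 2], b:[1]  free=[FFF......]
after unlink(a) → b:[1]  free=[.F.......]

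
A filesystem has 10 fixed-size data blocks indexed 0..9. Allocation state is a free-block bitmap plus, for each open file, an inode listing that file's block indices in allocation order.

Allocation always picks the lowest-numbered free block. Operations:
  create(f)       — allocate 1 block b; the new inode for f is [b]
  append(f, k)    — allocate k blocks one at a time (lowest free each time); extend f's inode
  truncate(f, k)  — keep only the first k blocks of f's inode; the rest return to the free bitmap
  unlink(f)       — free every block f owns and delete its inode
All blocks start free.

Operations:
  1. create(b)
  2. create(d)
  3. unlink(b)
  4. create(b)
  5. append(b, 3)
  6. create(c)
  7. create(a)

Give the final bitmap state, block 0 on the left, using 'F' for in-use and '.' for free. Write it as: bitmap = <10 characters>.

[1] create(b) — b=0 (map F.........)
[2] create(d) — b=0 d=1 (map FF........)
[3] unlink(b) — d=1 (map .F........)
[4] create(b) — b=0 d=1 (map FF........)
[5] append(b, 3) — b=0,2,3,4 d=1 (map FFFFF.....)
[6] create(c) — b=0,2,3,4 c=5 d=1 (map FFFFFF....)
[7] create(a) — a=6 b=0,2,3,4 c=5 d=1 (map FFFFFFF...)

bitmap = FFFFFFF...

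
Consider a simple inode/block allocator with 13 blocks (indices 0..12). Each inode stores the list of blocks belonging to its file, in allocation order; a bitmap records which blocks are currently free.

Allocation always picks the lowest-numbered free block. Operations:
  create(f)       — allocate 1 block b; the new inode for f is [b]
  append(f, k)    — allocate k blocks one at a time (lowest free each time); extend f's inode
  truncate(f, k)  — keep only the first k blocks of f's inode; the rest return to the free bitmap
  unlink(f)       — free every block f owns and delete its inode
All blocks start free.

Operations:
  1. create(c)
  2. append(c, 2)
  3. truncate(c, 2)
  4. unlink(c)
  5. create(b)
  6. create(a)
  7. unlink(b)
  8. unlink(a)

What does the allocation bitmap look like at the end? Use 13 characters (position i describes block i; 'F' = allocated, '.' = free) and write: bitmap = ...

[1] create(c) — c=0 (map F............)
[2] append(c, 2) — c=0,1,2 (map FFF..........)
[3] truncate(c, 2) — c=0,1 (map FF...........)
[4] unlink(c) —  (map .............)
[5] create(b) — b=0 (map F............)
[6] create(a) — a=1 b=0 (map FF...........)
[7] unlink(b) — a=1 (map .F...........)
[8] unlink(a) —  (map .............)

bitmap = .............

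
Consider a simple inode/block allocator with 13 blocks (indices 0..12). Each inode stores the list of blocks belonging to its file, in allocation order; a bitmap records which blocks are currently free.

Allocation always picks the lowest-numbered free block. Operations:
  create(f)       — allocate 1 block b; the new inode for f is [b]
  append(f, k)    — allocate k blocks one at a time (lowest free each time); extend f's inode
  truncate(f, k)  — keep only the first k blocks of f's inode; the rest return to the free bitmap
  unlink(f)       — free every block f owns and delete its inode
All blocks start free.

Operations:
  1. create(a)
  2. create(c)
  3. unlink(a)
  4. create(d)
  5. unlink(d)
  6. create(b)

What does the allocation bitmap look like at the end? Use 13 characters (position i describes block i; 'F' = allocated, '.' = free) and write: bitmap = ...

  1. create(a)  ⇒  F............  {a→[0]}
  2. create(c)  ⇒  FF...........  {a→[0]; c→[1]}
  3. unlink(a)  ⇒  .F...........  {c→[1]}
  4. create(d)  ⇒  FF...........  {c→[1]; d→[0]}
  5. unlink(d)  ⇒  .F...........  {c→[1]}
  6. create(b)  ⇒  FF...........  {b→[0]; c→[1]}

bitmap = FF...........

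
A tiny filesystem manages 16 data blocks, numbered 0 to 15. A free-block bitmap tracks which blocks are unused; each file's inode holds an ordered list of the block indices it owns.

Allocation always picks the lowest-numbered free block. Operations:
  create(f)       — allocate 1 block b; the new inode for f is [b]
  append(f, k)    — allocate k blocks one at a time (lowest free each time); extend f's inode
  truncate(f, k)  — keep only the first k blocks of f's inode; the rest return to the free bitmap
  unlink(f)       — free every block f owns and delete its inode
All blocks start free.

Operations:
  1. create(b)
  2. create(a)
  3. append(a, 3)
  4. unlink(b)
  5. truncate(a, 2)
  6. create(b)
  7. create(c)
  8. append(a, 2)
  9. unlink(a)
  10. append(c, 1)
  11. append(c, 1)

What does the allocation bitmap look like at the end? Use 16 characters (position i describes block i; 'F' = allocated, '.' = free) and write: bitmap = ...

after create(b) → b:[0]  free=[F...............]
after create(a) → a:[1], b:[0]  free=[FF..............]
after append(a, 3) → a:[1, 2, 3, 4], b:[0]  free=[FFFFF...........]
after unlink(b) → a:[1, 2, 3, 4]  free=[.FFFF...........]
after truncate(a, 2) → a:[1, 2]  free=[.FF.............]
after create(b) → a:[1, 2], b:[0]  free=[FFF.............]
after create(c) → a:[1, 2], b:[0], c:[3]  free=[FFFF............]
after append(a, 2) → a:[1, 2, 4, 5], b:[0], c:[3]  free=[FFFFFF..........]
after unlink(a) → b:[0], c:[3]  free=[F..F............]
after append(c, 1) → b:[0], c:[3, 1]  free=[FF.F............]
after append(c, 1) → b:[0], c:[3, 1, 2]  free=[FFFF............]

bitmap = FFFF............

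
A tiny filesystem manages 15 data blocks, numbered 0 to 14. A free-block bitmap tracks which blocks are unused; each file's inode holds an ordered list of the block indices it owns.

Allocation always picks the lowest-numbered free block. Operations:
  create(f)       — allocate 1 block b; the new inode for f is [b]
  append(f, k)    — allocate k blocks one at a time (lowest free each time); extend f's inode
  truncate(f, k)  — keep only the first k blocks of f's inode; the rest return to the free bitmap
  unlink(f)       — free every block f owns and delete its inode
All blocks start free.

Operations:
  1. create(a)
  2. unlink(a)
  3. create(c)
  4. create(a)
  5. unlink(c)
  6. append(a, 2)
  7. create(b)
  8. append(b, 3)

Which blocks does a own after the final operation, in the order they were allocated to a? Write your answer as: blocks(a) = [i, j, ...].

blocks(a) = [1, 0, 2]

[1] create(a) — a=0 (map F..............)
[2] unlink(a) —  (map ...............)
[3] create(c) — c=0 (map F..............)
[4] create(a) — a=1 c=0 (map FF.............)
[5] unlink(c) — a=1 (map .F.............)
[6] append(a, 2) — a=1,0,2 (map FFF............)
[7] create(b) — a=1,0,2 b=3 (map FFFF...........)
[8] append(b, 3) — a=1,0,2 b=3,4,5,6 (map FFFFFFF........)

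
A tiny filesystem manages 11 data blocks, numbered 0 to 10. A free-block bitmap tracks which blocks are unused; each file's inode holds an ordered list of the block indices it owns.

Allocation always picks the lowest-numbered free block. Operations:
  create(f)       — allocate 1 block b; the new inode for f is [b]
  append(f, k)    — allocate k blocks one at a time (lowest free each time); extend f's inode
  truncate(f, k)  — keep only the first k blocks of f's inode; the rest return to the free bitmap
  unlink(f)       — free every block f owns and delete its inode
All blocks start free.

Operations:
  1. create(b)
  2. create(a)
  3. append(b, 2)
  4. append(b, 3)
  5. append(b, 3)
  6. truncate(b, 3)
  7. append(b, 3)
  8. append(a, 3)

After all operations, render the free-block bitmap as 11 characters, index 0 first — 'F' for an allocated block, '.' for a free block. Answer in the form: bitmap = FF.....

  1. create(b)  ⇒  F..........  {b→[0]}
  2. create(a)  ⇒  FF.........  {a→[1]; b→[0]}
  3. append(b, 2)  ⇒  FFFF.......  {a→[1]; b→[0, 2, 3]}
  4. append(b, 3)  ⇒  FFFFFFF....  {a→[1]; b→[0, 2, 3, 4, 5, 6]}
  5. append(b, 3)  ⇒  FFFFFFFFFF.  {a→[1]; b→[0, 2, 3, 4, 5, 6, 7, 8, 9]}
  6. truncate(b, 3)  ⇒  FFFF.......  {a→[1]; b→[0, 2, 3]}
  7. append(b, 3)  ⇒  FFFFFFF....  {a→[1]; b→[0, 2, 3, 4, 5, 6]}
  8. append(a, 3)  ⇒  FFFFFFFFFF.  {a→[1, 7, 8, 9]; b→[0, 2, 3, 4, 5, 6]}

bitmap = FFFFFFFFFF.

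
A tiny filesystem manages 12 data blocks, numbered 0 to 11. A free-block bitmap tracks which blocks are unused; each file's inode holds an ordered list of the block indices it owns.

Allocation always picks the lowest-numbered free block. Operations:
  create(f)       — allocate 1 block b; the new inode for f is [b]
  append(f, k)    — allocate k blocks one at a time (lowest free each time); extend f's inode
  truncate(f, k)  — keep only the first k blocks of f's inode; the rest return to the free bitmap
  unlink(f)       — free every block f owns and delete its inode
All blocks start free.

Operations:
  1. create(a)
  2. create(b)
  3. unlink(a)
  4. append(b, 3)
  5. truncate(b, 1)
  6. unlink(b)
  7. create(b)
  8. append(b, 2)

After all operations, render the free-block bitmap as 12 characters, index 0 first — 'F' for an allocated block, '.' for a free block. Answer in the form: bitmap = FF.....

bitmap = FFF.........

[1] create(a) — a=0 (map F...........)
[2] create(b) — a=0 b=1 (map FF..........)
[3] unlink(a) — b=1 (map .F..........)
[4] append(b, 3) — b=1,0,2,3 (map FFFF........)
[5] truncate(b, 1) — b=1 (map .F..........)
[6] unlink(b) —  (map ............)
[7] create(b) — b=0 (map F...........)
[8] append(b, 2) — b=0,1,2 (map FFF.........)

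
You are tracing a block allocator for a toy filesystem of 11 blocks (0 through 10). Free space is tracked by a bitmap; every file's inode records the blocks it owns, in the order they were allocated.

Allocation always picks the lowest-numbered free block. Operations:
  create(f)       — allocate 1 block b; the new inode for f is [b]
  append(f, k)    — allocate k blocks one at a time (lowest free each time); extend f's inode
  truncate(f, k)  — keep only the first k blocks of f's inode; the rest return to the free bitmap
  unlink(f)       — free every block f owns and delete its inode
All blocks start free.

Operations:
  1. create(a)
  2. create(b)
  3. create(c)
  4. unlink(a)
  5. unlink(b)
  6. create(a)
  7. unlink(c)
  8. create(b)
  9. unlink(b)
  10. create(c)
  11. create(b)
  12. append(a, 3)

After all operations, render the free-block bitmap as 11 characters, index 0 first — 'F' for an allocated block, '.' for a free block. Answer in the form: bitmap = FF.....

bitmap = FFFFFF.....

  1. create(a)  ⇒  F..........  {a→[0]}
  2. create(b)  ⇒  FF.........  {a→[0]; b→[1]}
  3. create(c)  ⇒  FFF........  {a→[0]; b→[1]; c→[2]}
  4. unlink(a)  ⇒  .FF........  {b→[1]; c→[2]}
  5. unlink(b)  ⇒  ..F........  {c→[2]}
  6. create(a)  ⇒  F.F........  {a→[0]; c→[2]}
  7. unlink(c)  ⇒  F..........  {a→[0]}
  8. create(b)  ⇒  FF.........  {a→[0]; b→[1]}
  9. unlink(b)  ⇒  F..........  {a→[0]}
  10. create(c)  ⇒  FF.........  {a→[0]; c→[1]}
  11. create(b)  ⇒  FFF........  {a→[0]; b→[2]; c→[1]}
  12. append(a, 3)  ⇒  FFFFFF.....  {a→[0, 3, 4, 5]; b→[2]; c→[1]}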